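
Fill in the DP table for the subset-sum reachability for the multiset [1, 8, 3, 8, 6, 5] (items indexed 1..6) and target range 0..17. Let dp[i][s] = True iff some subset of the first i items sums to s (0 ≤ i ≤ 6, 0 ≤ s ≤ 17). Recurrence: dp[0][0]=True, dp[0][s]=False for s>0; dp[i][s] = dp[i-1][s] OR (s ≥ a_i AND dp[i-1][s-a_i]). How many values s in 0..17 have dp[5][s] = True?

15

i\s   0   1   2   3   4   5   6   7   8   9  10  11  12  13  14  15  16  17
  0   T   F   F   F   F   F   F   F   F   F   F   F   F   F   F   F   F   F
  1   T   T   F   F   F   F   F   F   F   F   F   F   F   F   F   F   F   F
  2   T   T   F   F   F   F   F   F   T   T   F   F   F   F   F   F   F   F
  3   T   T   F   T   T   F   F   F   T   T   F   T   T   F   F   F   F   F
  4   T   T   F   T   T   F   F   F   T   T   F   T   T   F   F   F   T   T
  5   T   T   F   T   T   F   T   T   T   T   T   T   T   F   T   T   T   T
  6   T   T   F   T   T   T   T   T   T   T   T   T   T   T   T   T   T   T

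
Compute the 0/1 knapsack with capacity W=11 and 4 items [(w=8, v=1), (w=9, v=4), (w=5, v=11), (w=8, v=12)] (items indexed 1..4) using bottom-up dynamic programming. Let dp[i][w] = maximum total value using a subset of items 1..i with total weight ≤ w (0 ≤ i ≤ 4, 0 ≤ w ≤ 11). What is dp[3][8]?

i\w   0   1   2   3   4   5   6   7   8   9  10  11
  0   0   0   0   0   0   0   0   0   0   0   0   0
  1   0   0   0   0   0   0   0   0   1   1   1   1
  2   0   0   0   0   0   0   0   0   1   4   4   4
  3   0   0   0   0   0  11  11  11  11  11  11  11
  4   0   0   0   0   0  11  11  11  12  12  12  12

11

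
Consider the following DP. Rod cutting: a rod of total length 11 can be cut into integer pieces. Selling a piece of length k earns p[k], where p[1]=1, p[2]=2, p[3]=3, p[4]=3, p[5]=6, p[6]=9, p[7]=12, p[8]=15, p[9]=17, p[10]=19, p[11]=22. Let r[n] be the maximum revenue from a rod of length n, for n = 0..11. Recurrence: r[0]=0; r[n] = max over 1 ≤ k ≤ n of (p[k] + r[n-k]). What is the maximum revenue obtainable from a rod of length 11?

22

   n    0    1    2    3    4    5    6    7    8    9   10   11
r[n]    0    1    2    3    4    6    9   12   15   17   19   22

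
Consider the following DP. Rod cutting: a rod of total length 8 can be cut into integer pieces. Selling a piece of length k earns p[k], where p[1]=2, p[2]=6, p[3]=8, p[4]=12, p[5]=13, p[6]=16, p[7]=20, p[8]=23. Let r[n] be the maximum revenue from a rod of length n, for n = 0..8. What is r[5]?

   n    0    1    2    3    4    5    6    7    8
r[n]    0    2    6    8   12   14   18   20   24

14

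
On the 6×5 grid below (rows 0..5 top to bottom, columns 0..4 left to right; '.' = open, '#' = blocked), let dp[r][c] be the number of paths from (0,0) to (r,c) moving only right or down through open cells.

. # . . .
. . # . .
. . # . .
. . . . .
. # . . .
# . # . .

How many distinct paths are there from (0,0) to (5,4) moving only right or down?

r\c   0   1   2   3   4
  0   1   0   0   0   0
  1   1   1   0   0   0
  2   1   2   0   0   0
  3   1   3   3   3   3
  4   1   0   3   6   9
  5   0   0   0   6  15

15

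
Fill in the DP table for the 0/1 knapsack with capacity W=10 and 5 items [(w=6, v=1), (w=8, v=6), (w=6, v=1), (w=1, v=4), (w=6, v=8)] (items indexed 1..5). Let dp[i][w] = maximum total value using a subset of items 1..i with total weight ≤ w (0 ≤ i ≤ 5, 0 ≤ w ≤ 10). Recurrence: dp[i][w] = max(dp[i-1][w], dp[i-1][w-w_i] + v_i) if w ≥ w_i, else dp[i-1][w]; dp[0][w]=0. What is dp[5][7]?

12

i\w   0   1   2   3   4   5   6   7   8   9  10
  0   0   0   0   0   0   0   0   0   0   0   0
  1   0   0   0   0   0   0   1   1   1   1   1
  2   0   0   0   0   0   0   1   1   6   6   6
  3   0   0   0   0   0   0   1   1   6   6   6
  4   0   4   4   4   4   4   4   5   6  10  10
  5   0   4   4   4   4   4   8  12  12  12  12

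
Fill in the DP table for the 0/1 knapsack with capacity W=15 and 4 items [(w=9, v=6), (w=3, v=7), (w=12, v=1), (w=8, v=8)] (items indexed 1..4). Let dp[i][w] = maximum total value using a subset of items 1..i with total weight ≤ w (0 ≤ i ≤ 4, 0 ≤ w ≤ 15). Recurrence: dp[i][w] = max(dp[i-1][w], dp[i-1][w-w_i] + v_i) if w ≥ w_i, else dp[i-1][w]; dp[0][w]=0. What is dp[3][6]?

i\w   0   1   2   3   4   5   6   7   8   9  10  11  12  13  14  15
  0   0   0   0   0   0   0   0   0   0   0   0   0   0   0   0   0
  1   0   0   0   0   0   0   0   0   0   6   6   6   6   6   6   6
  2   0   0   0   7   7   7   7   7   7   7   7   7  13  13  13  13
  3   0   0   0   7   7   7   7   7   7   7   7   7  13  13  13  13
  4   0   0   0   7   7   7   7   7   8   8   8  15  15  15  15  15

7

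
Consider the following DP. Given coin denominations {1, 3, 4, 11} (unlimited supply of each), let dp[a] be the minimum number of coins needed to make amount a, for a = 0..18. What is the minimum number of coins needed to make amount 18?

3

 a  0  1  2  3  4  5  6  7  8  9 10 11 12 13 14 15 16 17 18
dp  0  1  2  1  1  2  2  2  2  3  3  1  2  3  2  2  3  3  3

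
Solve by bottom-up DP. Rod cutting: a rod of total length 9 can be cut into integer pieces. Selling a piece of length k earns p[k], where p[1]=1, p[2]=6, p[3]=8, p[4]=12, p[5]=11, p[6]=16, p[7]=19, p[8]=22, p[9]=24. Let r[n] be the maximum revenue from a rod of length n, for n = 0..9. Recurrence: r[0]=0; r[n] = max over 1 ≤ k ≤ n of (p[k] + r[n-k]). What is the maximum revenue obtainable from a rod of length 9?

26

   n    0    1    2    3    4    5    6    7    8    9
r[n]    0    1    6    8   12   14   18   20   24   26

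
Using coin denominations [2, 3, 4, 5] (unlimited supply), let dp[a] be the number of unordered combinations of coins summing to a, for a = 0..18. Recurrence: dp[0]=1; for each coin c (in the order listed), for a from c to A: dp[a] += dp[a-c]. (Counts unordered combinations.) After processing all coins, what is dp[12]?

10

after  coin     0     1     2     3     4     5     6     7     8     9    10    11    12    13    14    15    16    17    18
          2     1     0     1     0     1     0     1     0     1     0     1     0     1     0     1     0     1     0     1
          3     1     0     1     1     1     1     2     1     2     2     2     2     3     2     3     3     3     3     4
          4     1     0     1     1     2     1     3     2     4     3     5     4     7     5     8     7    10     8    12
          5     1     0     1     1     2     2     3     3     5     5     7     7    10    10    13    14    17    18    22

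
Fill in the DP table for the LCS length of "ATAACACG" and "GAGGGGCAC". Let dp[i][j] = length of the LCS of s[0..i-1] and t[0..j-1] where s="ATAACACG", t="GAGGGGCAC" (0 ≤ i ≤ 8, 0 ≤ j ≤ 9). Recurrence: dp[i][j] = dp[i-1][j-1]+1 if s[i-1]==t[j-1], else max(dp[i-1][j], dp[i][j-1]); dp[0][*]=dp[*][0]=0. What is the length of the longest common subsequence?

   ''  G  A  G  G  G  G  C  A  C
''  0  0  0  0  0  0  0  0  0  0
 A  0  0  1  1  1  1  1  1  1  1
 T  0  0  1  1  1  1  1  1  1  1
 A  0  0  1  1  1  1  1  1  2  2
 A  0  0  1  1  1  1  1  1  2  2
 C  0  0  1  1  1  1  1  2  2  3
 A  0  0  1  1  1  1  1  2  3  3
 C  0  0  1  1  1  1  1  2  3  4
 G  0  1  1  2  2  2  2  2  3  4

4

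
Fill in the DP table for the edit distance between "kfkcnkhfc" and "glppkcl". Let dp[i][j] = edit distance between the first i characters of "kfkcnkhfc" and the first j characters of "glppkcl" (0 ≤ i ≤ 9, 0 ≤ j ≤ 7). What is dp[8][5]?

7

   ''  g  l  p  p  k  c  l
''  0  1  2  3  4  5  6  7
 k  1  1  2  3  4  4  5  6
 f  2  2  2  3  4  5  5  6
 k  3  3  3  3  4  4  5  6
 c  4  4  4  4  4  5  4  5
 n  5  5  5  5  5  5  5  5
 k  6  6  6  6  6  5  6  6
 h  7  7  7  7  7  6  6  7
 f  8  8  8  8  8  7  7  7
 c  9  9  9  9  9  8  7  8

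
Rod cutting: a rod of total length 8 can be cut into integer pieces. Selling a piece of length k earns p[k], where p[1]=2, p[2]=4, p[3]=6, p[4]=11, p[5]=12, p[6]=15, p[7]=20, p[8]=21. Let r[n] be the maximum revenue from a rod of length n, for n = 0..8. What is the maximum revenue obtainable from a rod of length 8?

22

   n    0    1    2    3    4    5    6    7    8
r[n]    0    2    4    6   11   13   15   20   22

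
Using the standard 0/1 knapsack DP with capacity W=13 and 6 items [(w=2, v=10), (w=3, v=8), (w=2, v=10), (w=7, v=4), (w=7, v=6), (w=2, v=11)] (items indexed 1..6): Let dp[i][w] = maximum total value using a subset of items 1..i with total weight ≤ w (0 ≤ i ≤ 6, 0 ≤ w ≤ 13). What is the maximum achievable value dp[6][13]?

39

i\w   0   1   2   3   4   5   6   7   8   9  10  11  12  13
  0   0   0   0   0   0   0   0   0   0   0   0   0   0   0
  1   0   0  10  10  10  10  10  10  10  10  10  10  10  10
  2   0   0  10  10  10  18  18  18  18  18  18  18  18  18
  3   0   0  10  10  20  20  20  28  28  28  28  28  28  28
  4   0   0  10  10  20  20  20  28  28  28  28  28  28  28
  5   0   0  10  10  20  20  20  28  28  28  28  28  28  28
  6   0   0  11  11  21  21  31  31  31  39  39  39  39  39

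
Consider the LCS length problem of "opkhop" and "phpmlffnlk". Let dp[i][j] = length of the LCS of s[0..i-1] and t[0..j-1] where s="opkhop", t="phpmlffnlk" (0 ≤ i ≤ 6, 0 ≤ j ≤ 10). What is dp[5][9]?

   ''  p  h  p  m  l  f  f  n  l  k
''  0  0  0  0  0  0  0  0  0  0  0
 o  0  0  0  0  0  0  0  0  0  0  0
 p  0  1  1  1  1  1  1  1  1  1  1
 k  0  1  1  1  1  1  1  1  1  1  2
 h  0  1  2  2  2  2  2  2  2  2  2
 o  0  1  2  2  2  2  2  2  2  2  2
 p  0  1  2  3  3  3  3  3  3  3  3

2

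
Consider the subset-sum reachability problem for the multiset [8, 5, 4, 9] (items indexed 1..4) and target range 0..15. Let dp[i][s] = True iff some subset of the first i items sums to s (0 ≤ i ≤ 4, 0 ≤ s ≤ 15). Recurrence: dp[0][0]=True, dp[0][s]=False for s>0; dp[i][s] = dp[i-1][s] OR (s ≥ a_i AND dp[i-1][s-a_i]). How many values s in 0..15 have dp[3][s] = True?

i\s   0   1   2   3   4   5   6   7   8   9  10  11  12  13  14  15
  0   T   F   F   F   F   F   F   F   F   F   F   F   F   F   F   F
  1   T   F   F   F   F   F   F   F   T   F   F   F   F   F   F   F
  2   T   F   F   F   F   T   F   F   T   F   F   F   F   T   F   F
  3   T   F   F   F   T   T   F   F   T   T   F   F   T   T   F   F
  4   T   F   F   F   T   T   F   F   T   T   F   F   T   T   T   F

7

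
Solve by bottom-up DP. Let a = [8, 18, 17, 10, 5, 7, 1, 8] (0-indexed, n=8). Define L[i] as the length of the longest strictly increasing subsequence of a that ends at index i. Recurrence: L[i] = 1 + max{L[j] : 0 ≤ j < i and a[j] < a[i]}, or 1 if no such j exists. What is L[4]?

   i    0    1    2    3    4    5    6    7
a[i]    8   18   17   10    5    7    1    8
L[i]    1    2    2    2    1    2    1    3

1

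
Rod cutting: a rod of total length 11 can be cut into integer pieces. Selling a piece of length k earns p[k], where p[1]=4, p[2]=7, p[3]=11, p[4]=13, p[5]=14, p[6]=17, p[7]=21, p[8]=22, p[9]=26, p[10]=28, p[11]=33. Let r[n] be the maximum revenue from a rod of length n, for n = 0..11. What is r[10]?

40

   n    0    1    2    3    4    5    6    7    8    9   10   11
r[n]    0    4    8   12   16   20   24   28   32   36   40   44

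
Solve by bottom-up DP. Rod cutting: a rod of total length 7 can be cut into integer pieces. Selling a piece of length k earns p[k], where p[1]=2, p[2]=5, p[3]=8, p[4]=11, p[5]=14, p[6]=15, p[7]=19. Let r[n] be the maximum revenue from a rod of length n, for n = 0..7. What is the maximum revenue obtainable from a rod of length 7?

19

   n    0    1    2    3    4    5    6    7
r[n]    0    2    5    8   11   14   16   19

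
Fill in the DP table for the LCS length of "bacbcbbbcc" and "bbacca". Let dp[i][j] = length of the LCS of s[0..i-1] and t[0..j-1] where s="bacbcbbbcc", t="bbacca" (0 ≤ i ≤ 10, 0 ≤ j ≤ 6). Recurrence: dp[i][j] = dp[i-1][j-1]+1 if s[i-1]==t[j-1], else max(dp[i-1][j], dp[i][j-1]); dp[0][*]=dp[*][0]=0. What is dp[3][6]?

3

   ''  b  b  a  c  c  a
''  0  0  0  0  0  0  0
 b  0  1  1  1  1  1  1
 a  0  1  1  2  2  2  2
 c  0  1  1  2  3  3  3
 b  0  1  2  2  3  3  3
 c  0  1  2  2  3  4  4
 b  0  1  2  2  3  4  4
 b  0  1  2  2  3  4  4
 b  0  1  2  2  3  4  4
 c  0  1  2  2  3  4  4
 c  0  1  2  2  3  4  4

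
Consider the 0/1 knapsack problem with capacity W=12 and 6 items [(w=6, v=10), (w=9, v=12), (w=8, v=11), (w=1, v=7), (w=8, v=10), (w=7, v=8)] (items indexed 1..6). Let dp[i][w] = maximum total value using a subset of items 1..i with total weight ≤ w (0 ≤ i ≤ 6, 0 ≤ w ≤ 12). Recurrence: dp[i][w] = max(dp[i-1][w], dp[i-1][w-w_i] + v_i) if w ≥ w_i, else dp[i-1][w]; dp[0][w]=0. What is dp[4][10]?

i\w   0   1   2   3   4   5   6   7   8   9  10  11  12
  0   0   0   0   0   0   0   0   0   0   0   0   0   0
  1   0   0   0   0   0   0  10  10  10  10  10  10  10
  2   0   0   0   0   0   0  10  10  10  12  12  12  12
  3   0   0   0   0   0   0  10  10  11  12  12  12  12
  4   0   7   7   7   7   7  10  17  17  18  19  19  19
  5   0   7   7   7   7   7  10  17  17  18  19  19  19
  6   0   7   7   7   7   7  10  17  17  18  19  19  19

19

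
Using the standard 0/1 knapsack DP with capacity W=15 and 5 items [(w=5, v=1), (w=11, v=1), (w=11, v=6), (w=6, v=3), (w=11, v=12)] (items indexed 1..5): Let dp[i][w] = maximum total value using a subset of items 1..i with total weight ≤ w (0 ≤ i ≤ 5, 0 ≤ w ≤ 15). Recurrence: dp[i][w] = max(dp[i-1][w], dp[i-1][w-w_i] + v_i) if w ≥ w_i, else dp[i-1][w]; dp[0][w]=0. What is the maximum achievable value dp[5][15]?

12

i\w   0   1   2   3   4   5   6   7   8   9  10  11  12  13  14  15
  0   0   0   0   0   0   0   0   0   0   0   0   0   0   0   0   0
  1   0   0   0   0   0   1   1   1   1   1   1   1   1   1   1   1
  2   0   0   0   0   0   1   1   1   1   1   1   1   1   1   1   1
  3   0   0   0   0   0   1   1   1   1   1   1   6   6   6   6   6
  4   0   0   0   0   0   1   3   3   3   3   3   6   6   6   6   6
  5   0   0   0   0   0   1   3   3   3   3   3  12  12  12  12  12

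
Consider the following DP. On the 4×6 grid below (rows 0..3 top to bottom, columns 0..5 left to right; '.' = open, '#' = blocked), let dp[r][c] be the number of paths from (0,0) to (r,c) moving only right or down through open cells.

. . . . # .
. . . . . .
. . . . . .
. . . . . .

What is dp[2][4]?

r\c   0   1   2   3   4   5
  0   1   1   1   1   0   0
  1   1   2   3   4   4   4
  2   1   3   6  10  14  18
  3   1   4  10  20  34  52

14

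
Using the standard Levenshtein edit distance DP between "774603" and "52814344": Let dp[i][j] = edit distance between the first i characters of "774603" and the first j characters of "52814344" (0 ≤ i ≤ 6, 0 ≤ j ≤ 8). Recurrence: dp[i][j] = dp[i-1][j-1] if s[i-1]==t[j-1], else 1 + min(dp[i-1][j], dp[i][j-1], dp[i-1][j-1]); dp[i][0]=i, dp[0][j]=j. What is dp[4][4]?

   ''  5  2  8  1  4  3  4  4
''  0  1  2  3  4  5  6  7  8
 7  1  1  2  3  4  5  6  7  8
 7  2  2  2  3  4  5  6  7  8
 4  3  3  3  3  4  4  5  6  7
 6  4  4  4  4  4  5  5  6  7
 0  5  5  5  5  5  5  6  6  7
 3  6  6  6  6  6  6  5  6  7

4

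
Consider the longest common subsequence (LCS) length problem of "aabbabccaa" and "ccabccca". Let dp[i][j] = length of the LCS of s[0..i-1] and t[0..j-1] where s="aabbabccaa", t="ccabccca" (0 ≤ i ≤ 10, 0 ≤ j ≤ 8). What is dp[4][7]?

   ''  c  c  a  b  c  c  c  a
''  0  0  0  0  0  0  0  0  0
 a  0  0  0  1  1  1  1  1  1
 a  0  0  0  1  1  1  1  1  2
 b  0  0  0  1  2  2  2  2  2
 b  0  0  0  1  2  2  2  2  2
 a  0  0  0  1  2  2  2  2  3
 b  0  0  0  1  2  2  2  2  3
 c  0  1  1  1  2  3  3  3  3
 c  0  1  2  2  2  3  4  4  4
 a  0  1  2  3  3  3  4  4  5
 a  0  1  2  3  3  3  4  4  5

2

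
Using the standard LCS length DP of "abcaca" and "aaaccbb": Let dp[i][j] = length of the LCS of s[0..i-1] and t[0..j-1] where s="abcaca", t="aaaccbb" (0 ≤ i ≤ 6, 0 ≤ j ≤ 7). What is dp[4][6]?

2

   ''  a  a  a  c  c  b  b
''  0  0  0  0  0  0  0  0
 a  0  1  1  1  1  1  1  1
 b  0  1  1  1  1  1  2  2
 c  0  1  1  1  2  2  2  2
 a  0  1  2  2  2  2  2  2
 c  0  1  2  2  3  3  3  3
 a  0  1  2  3  3  3  3  3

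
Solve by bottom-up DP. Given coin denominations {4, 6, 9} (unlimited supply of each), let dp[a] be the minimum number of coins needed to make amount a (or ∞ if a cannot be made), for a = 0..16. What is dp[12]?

 a  0  1  2  3  4  5  6  7  8  9 10 11 12 13 14 15 16
dp  0  -  -  -  1  -  1  -  2  1  2  -  2  2  3  2  3
(- denotes ∞ / unreachable)

2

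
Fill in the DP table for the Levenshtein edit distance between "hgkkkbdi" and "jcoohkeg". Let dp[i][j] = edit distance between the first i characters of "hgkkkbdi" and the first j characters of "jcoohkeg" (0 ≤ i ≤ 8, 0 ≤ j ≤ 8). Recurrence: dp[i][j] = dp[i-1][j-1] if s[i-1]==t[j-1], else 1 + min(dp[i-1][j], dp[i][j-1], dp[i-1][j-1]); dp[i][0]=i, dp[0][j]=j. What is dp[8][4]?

8

   ''  j  c  o  o  h  k  e  g
''  0  1  2  3  4  5  6  7  8
 h  1  1  2  3  4  4  5  6  7
 g  2  2  2  3  4  5  5  6  6
 k  3  3  3  3  4  5  5  6  7
 k  4  4  4  4  4  5  5  6  7
 k  5  5  5  5  5  5  5  6  7
 b  6  6  6  6  6  6  6  6  7
 d  7  7  7  7  7  7  7  7  7
 i  8  8  8  8  8  8  8  8  8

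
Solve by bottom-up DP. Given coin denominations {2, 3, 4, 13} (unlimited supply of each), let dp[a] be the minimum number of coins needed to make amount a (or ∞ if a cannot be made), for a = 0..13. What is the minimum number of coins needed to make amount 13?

1

 a  0  1  2  3  4  5  6  7  8  9 10 11 12 13
dp  0  -  1  1  1  2  2  2  2  3  3  3  3  1
(- denotes ∞ / unreachable)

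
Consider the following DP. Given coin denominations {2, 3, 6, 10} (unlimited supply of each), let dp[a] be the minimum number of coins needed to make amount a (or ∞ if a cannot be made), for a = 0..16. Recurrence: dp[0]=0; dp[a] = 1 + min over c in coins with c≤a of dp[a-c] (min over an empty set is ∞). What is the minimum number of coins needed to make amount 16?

 a  0  1  2  3  4  5  6  7  8  9 10 11 12 13 14 15 16
dp  0  -  1  1  2  2  1  3  2  2  1  3  2  2  3  3  2
(- denotes ∞ / unreachable)

2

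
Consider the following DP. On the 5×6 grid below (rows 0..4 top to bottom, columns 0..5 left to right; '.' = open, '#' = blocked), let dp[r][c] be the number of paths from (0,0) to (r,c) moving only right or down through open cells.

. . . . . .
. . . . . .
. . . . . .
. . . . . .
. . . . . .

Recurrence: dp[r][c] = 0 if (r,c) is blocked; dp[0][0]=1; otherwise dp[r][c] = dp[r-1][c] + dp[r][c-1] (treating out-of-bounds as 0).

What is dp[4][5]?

r\c   0   1   2   3   4   5
  0   1   1   1   1   1   1
  1   1   2   3   4   5   6
  2   1   3   6  10  15  21
  3   1   4  10  20  35  56
  4   1   5  15  35  70 126

126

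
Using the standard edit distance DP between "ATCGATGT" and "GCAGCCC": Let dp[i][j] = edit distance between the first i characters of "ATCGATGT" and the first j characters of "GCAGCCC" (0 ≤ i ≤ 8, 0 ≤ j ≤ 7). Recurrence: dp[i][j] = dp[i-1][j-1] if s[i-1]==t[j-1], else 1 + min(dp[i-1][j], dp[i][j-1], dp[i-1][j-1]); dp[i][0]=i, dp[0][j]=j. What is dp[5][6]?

5

   ''  G  C  A  G  C  C  C
''  0  1  2  3  4  5  6  7
 A  1  1  2  2  3  4  5  6
 T  2  2  2  3  3  4  5  6
 C  3  3  2  3  4  3  4  5
 G  4  3  3  3  3  4  4  5
 A  5  4  4  3  4  4  5  5
 T  6  5  5  4  4  5  5  6
 G  7  6  6  5  4  5  6  6
 T  8  7  7  6  5  5  6  7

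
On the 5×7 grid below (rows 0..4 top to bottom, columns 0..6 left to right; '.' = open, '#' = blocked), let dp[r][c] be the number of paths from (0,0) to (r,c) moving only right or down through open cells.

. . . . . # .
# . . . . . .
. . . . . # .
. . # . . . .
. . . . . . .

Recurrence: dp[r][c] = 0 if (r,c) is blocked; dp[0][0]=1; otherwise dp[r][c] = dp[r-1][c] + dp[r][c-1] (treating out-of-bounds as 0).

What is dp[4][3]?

r\c   0   1   2   3   4   5   6
  0   1   1   1   1   1   0   0
  1   0   1   2   3   4   4   4
  2   0   1   3   6  10   0   4
  3   0   1   0   6  16  16  20
  4   0   1   1   7  23  39  59

7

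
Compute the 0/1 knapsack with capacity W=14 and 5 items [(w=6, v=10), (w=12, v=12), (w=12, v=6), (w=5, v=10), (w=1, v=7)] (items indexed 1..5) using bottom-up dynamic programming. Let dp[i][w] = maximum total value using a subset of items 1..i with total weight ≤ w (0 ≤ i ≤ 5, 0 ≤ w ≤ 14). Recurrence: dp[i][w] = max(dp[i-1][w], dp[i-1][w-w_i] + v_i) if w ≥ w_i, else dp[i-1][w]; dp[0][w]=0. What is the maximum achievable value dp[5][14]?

27

i\w   0   1   2   3   4   5   6   7   8   9  10  11  12  13  14
  0   0   0   0   0   0   0   0   0   0   0   0   0   0   0   0
  1   0   0   0   0   0   0  10  10  10  10  10  10  10  10  10
  2   0   0   0   0   0   0  10  10  10  10  10  10  12  12  12
  3   0   0   0   0   0   0  10  10  10  10  10  10  12  12  12
  4   0   0   0   0   0  10  10  10  10  10  10  20  20  20  20
  5   0   7   7   7   7  10  17  17  17  17  17  20  27  27  27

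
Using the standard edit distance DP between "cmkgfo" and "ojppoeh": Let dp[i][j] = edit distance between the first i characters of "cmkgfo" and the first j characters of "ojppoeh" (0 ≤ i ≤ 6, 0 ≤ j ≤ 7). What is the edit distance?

   ''  o  j  p  p  o  e  h
''  0  1  2  3  4  5  6  7
 c  1  1  2  3  4  5  6  7
 m  2  2  2  3  4  5  6  7
 k  3  3  3  3  4  5  6  7
 g  4  4  4  4  4  5  6  7
 f  5  5  5  5  5  5  6  7
 o  6  5  6  6  6  5  6  7

7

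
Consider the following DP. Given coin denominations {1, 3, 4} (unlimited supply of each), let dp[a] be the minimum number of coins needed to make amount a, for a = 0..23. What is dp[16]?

 a  0  1  2  3  4  5  6  7  8  9 10 11 12 13 14 15 16 17 18 19 20 21 22 23
dp  0  1  2  1  1  2  2  2  2  3  3  3  3  4  4  4  4  5  5  5  5  6  6  6

4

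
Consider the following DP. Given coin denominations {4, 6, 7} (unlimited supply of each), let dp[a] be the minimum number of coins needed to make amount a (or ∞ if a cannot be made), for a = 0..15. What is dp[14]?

2

 a  0  1  2  3  4  5  6  7  8  9 10 11 12 13 14 15
dp  0  -  -  -  1  -  1  1  2  -  2  2  2  2  2  3
(- denotes ∞ / unreachable)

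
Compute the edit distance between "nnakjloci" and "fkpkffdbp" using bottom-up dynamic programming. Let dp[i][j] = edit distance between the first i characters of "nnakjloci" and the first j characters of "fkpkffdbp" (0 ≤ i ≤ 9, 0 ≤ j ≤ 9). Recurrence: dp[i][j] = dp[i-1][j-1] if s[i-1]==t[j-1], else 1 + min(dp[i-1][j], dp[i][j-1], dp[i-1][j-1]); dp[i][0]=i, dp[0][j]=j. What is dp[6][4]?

   ''  f  k  p  k  f  f  d  b  p
''  0  1  2  3  4  5  6  7  8  9
 n  1  1  2  3  4  5  6  7  8  9
 n  2  2  2  3  4  5  6  7  8  9
 a  3  3  3  3  4  5  6  7  8  9
 k  4  4  3  4  3  4  5  6  7  8
 j  5  5  4  4  4  4  5  6  7  8
 l  6  6  5  5  5  5  5  6  7  8
 o  7  7  6  6  6  6  6  6  7  8
 c  8  8  7  7  7  7  7  7  7  8
 i  9  9  8  8  8  8  8  8  8  8

5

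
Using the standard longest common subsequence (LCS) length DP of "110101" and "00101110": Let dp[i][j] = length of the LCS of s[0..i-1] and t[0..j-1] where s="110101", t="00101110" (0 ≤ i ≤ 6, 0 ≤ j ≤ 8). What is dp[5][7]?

   ''  0  0  1  0  1  1  1  0
''  0  0  0  0  0  0  0  0  0
 1  0  0  0  1  1  1  1  1  1
 1  0  0  0  1  1  2  2  2  2
 0  0  1  1  1  2  2  2  2  3
 1  0  1  1  2  2  3  3  3  3
 0  0  1  2  2  3  3  3  3  4
 1  0  1  2  3  3  4  4  4  4

3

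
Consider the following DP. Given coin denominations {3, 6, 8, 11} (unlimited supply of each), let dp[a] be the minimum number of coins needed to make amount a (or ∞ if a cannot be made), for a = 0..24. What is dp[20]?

 a  0  1  2  3  4  5  6  7  8  9 10 11 12 13 14 15 16 17 18 19 20 21 22 23 24
dp  0  -  -  1  -  -  1  -  1  2  -  1  2  -  2  3  2  2  3  2  3  4  2  3  3
(- denotes ∞ / unreachable)

3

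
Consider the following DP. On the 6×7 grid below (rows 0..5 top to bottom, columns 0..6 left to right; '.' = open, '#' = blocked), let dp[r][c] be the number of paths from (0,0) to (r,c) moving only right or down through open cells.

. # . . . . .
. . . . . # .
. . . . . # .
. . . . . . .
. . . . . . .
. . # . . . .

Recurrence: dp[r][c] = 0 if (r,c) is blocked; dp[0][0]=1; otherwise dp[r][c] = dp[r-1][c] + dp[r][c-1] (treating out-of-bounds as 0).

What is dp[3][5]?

r\c   0   1   2   3   4   5   6
  0   1   0   0   0   0   0   0
  1   1   1   1   1   1   0   0
  2   1   2   3   4   5   0   0
  3   1   3   6  10  15  15  15
  4   1   4  10  20  35  50  65
  5   1   5   0  20  55 105 170

15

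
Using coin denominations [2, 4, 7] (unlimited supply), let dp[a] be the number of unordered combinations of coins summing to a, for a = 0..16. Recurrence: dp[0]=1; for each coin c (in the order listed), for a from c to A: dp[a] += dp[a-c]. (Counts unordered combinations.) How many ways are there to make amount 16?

after  coin     0     1     2     3     4     5     6     7     8     9    10    11    12    13    14    15    16
          2     1     0     1     0     1     0     1     0     1     0     1     0     1     0     1     0     1
          4     1     0     1     0     2     0     2     0     3     0     3     0     4     0     4     0     5
          7     1     0     1     0     2     0     2     1     3     1     3     2     4     2     5     3     6

6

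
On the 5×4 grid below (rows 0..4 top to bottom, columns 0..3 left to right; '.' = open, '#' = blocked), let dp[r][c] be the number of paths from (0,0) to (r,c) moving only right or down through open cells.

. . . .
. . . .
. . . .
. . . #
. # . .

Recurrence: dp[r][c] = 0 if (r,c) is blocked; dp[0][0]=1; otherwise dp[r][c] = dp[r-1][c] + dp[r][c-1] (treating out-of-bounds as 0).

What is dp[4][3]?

r\c   0   1   2   3
  0   1   1   1   1
  1   1   2   3   4
  2   1   3   6  10
  3   1   4  10   0
  4   1   0  10  10

10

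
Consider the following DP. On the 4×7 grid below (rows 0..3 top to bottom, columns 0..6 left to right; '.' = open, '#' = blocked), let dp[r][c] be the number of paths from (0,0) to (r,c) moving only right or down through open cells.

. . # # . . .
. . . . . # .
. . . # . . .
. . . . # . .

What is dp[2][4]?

r\c   0   1   2   3   4   5   6
  0   1   1   0   0   0   0   0
  1   1   2   2   2   2   0   0
  2   1   3   5   0   2   2   2
  3   1   4   9   9   0   2   4

2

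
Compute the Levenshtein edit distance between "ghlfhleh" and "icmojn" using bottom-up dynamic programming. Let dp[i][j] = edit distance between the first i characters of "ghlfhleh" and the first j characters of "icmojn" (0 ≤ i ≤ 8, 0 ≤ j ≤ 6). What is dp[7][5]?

7

   ''  i  c  m  o  j  n
''  0  1  2  3  4  5  6
 g  1  1  2  3  4  5  6
 h  2  2  2  3  4  5  6
 l  3  3  3  3  4  5  6
 f  4  4  4  4  4  5  6
 h  5  5  5  5  5  5  6
 l  6  6  6  6  6  6  6
 e  7  7  7  7  7  7  7
 h  8  8  8  8  8  8  8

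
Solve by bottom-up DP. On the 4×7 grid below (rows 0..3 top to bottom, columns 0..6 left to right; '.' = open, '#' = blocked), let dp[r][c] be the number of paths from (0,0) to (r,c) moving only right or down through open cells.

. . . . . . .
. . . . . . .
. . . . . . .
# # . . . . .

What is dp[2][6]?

28

r\c   0   1   2   3   4   5   6
  0   1   1   1   1   1   1   1
  1   1   2   3   4   5   6   7
  2   1   3   6  10  15  21  28
  3   0   0   6  16  31  52  80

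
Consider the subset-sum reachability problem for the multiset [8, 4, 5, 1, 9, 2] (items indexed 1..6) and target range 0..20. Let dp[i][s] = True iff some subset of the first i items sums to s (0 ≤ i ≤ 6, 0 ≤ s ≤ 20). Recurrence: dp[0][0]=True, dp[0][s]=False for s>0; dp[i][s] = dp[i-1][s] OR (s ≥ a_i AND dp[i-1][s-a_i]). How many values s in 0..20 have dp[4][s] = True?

13

i\s   0   1   2   3   4   5   6   7   8   9  10  11  12  13  14  15  16  17  18  19  20
  0   T   F   F   F   F   F   F   F   F   F   F   F   F   F   F   F   F   F   F   F   F
  1   T   F   F   F   F   F   F   F   T   F   F   F   F   F   F   F   F   F   F   F   F
  2   T   F   F   F   T   F   F   F   T   F   F   F   T   F   F   F   F   F   F   F   F
  3   T   F   F   F   T   T   F   F   T   T   F   F   T   T   F   F   F   T   F   F   F
  4   T   T   F   F   T   T   T   F   T   T   T   F   T   T   T   F   F   T   T   F   F
  5   T   T   F   F   T   T   T   F   T   T   T   F   T   T   T   T   F   T   T   T   F
  6   T   T   T   T   T   T   T   T   T   T   T   T   T   T   T   T   T   T   T   T   T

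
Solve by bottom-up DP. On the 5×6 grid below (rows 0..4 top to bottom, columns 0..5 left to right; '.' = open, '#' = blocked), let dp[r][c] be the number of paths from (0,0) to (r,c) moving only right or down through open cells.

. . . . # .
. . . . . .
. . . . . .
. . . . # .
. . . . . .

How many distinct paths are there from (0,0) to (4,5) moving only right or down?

53

r\c   0   1   2   3   4   5
  0   1   1   1   1   0   0
  1   1   2   3   4   4   4
  2   1   3   6  10  14  18
  3   1   4  10  20   0  18
  4   1   5  15  35  35  53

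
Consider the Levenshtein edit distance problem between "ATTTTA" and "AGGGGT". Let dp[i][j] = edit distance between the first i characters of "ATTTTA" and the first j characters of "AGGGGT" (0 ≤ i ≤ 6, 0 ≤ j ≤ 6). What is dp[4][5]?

   ''  A  G  G  G  G  T
''  0  1  2  3  4  5  6
 A  1  0  1  2  3  4  5
 T  2  1  1  2  3  4  4
 T  3  2  2  2  3  4  4
 T  4  3  3  3  3  4  4
 T  5  4  4  4  4  4  4
 A  6  5  5  5  5  5  5

4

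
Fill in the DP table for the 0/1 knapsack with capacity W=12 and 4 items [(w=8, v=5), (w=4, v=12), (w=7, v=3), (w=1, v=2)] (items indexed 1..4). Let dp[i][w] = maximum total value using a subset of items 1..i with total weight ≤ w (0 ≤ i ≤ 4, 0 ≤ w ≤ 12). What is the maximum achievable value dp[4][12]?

17

i\w   0   1   2   3   4   5   6   7   8   9  10  11  12
  0   0   0   0   0   0   0   0   0   0   0   0   0   0
  1   0   0   0   0   0   0   0   0   5   5   5   5   5
  2   0   0   0   0  12  12  12  12  12  12  12  12  17
  3   0   0   0   0  12  12  12  12  12  12  12  15  17
  4   0   2   2   2  12  14  14  14  14  14  14  15  17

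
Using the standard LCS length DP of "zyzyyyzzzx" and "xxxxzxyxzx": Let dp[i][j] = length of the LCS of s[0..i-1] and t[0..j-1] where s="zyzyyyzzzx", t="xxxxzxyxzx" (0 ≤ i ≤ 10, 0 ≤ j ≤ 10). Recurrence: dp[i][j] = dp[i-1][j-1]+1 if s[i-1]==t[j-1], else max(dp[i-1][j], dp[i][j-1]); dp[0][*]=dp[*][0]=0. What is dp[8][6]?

1

   ''  x  x  x  x  z  x  y  x  z  x
''  0  0  0  0  0  0  0  0  0  0  0
 z  0  0  0  0  0  1  1  1  1  1  1
 y  0  0  0  0  0  1  1  2  2  2  2
 z  0  0  0  0  0  1  1  2  2  3  3
 y  0  0  0  0  0  1  1  2  2  3  3
 y  0  0  0  0  0  1  1  2  2  3  3
 y  0  0  0  0  0  1  1  2  2  3  3
 z  0  0  0  0  0  1  1  2  2  3  3
 z  0  0  0  0  0  1  1  2  2  3  3
 z  0  0  0  0  0  1  1  2  2  3  3
 x  0  1  1  1  1  1  2  2  3  3  4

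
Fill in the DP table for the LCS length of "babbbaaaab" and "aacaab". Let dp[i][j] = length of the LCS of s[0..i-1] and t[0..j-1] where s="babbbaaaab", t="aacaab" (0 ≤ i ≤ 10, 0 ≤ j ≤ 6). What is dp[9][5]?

   ''  a  a  c  a  a  b
''  0  0  0  0  0  0  0
 b  0  0  0  0  0  0  1
 a  0  1  1  1  1  1  1
 b  0  1  1  1  1  1  2
 b  0  1  1  1  1  1  2
 b  0  1  1  1  1  1  2
 a  0  1  2  2  2  2  2
 a  0  1  2  2  3  3  3
 a  0  1  2  2  3  4  4
 a  0  1  2  2  3  4  4
 b  0  1  2  2  3  4  5

4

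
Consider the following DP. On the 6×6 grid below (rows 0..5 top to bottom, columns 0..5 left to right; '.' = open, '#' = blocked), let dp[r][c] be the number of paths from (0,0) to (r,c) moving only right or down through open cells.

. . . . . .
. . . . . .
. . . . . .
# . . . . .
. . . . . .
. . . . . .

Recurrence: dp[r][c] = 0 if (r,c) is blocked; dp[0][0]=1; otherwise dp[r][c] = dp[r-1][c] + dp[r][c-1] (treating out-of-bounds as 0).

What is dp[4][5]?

120

r\c   0   1   2   3   4   5
  0   1   1   1   1   1   1
  1   1   2   3   4   5   6
  2   1   3   6  10  15  21
  3   0   3   9  19  34  55
  4   0   3  12  31  65 120
  5   0   3  15  46 111 231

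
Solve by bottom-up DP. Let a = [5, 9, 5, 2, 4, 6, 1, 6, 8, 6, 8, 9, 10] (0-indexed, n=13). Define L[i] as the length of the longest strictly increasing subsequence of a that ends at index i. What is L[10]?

4

   i    0    1    2    3    4    5    6    7    8    9   10   11   12
a[i]    5    9    5    2    4    6    1    6    8    6    8    9   10
L[i]    1    2    1    1    2    3    1    3    4    3    4    5    6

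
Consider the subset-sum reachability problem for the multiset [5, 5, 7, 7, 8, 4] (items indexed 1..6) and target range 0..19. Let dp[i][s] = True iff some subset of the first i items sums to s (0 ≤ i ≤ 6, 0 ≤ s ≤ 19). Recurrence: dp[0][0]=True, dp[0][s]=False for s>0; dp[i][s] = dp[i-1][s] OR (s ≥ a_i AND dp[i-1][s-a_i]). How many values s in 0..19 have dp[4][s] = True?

i\s   0   1   2   3   4   5   6   7   8   9  10  11  12  13  14  15  16  17  18  19
  0   T   F   F   F   F   F   F   F   F   F   F   F   F   F   F   F   F   F   F   F
  1   T   F   F   F   F   T   F   F   F   F   F   F   F   F   F   F   F   F   F   F
  2   T   F   F   F   F   T   F   F   F   F   T   F   F   F   F   F   F   F   F   F
  3   T   F   F   F   F   T   F   T   F   F   T   F   T   F   F   F   F   T   F   F
  4   T   F   F   F   F   T   F   T   F   F   T   F   T   F   T   F   F   T   F   T
  5   T   F   F   F   F   T   F   T   T   F   T   F   T   T   T   T   F   T   T   T
  6   T   F   F   F   T   T   F   T   T   T   T   T   T   T   T   T   T   T   T   T

8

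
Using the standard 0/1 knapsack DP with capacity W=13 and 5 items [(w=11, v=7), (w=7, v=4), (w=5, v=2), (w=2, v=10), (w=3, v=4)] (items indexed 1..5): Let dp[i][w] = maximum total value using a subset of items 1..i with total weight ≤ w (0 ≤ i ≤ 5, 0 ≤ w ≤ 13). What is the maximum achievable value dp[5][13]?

18

i\w   0   1   2   3   4   5   6   7   8   9  10  11  12  13
  0   0   0   0   0   0   0   0   0   0   0   0   0   0   0
  1   0   0   0   0   0   0   0   0   0   0   0   7   7   7
  2   0   0   0   0   0   0   0   4   4   4   4   7   7   7
  3   0   0   0   0   0   2   2   4   4   4   4   7   7   7
  4   0   0  10  10  10  10  10  12  12  14  14  14  14  17
  5   0   0  10  10  10  14  14  14  14  14  16  16  18  18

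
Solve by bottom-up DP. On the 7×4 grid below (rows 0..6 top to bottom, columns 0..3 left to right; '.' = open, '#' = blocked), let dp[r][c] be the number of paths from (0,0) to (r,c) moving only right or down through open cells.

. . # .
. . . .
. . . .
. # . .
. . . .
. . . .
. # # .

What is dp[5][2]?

r\c   0   1   2   3
  0   1   1   0   0
  1   1   2   2   2
  2   1   3   5   7
  3   1   0   5  12
  4   1   1   6  18
  5   1   2   8  26
  6   1   0   0  26

8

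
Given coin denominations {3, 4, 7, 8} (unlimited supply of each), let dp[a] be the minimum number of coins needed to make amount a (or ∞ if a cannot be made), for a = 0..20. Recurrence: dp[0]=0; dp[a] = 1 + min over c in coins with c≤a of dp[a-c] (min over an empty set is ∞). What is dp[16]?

2

 a  0  1  2  3  4  5  6  7  8  9 10 11 12 13 14 15 16 17 18 19 20
dp  0  -  -  1  1  -  2  1  1  3  2  2  2  3  2  2  2  3  3  3  3
(- denotes ∞ / unreachable)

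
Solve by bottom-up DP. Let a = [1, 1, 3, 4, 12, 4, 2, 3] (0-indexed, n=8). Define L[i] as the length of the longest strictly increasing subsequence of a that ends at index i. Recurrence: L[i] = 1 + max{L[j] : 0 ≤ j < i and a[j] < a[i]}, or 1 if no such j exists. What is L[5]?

3

   i    0    1    2    3    4    5    6    7
a[i]    1    1    3    4   12    4    2    3
L[i]    1    1    2    3    4    3    2    3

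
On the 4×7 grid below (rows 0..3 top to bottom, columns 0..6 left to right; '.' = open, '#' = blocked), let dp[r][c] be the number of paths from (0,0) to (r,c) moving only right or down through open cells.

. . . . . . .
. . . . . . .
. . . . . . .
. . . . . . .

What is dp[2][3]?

r\c   0   1   2   3   4   5   6
  0   1   1   1   1   1   1   1
  1   1   2   3   4   5   6   7
  2   1   3   6  10  15  21  28
  3   1   4  10  20  35  56  84

10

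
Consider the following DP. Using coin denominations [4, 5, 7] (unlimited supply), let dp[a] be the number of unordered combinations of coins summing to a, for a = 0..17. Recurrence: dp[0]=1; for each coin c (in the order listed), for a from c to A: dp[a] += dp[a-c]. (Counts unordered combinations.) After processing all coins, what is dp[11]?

after  coin     0     1     2     3     4     5     6     7     8     9    10    11    12    13    14    15    16    17
          4     1     0     0     0     1     0     0     0     1     0     0     0     1     0     0     0     1     0
          5     1     0     0     0     1     1     0     0     1     1     1     0     1     1     1     1     1     1
          7     1     0     0     0     1     1     0     1     1     1     1     1     2     1     2     2     2     2

1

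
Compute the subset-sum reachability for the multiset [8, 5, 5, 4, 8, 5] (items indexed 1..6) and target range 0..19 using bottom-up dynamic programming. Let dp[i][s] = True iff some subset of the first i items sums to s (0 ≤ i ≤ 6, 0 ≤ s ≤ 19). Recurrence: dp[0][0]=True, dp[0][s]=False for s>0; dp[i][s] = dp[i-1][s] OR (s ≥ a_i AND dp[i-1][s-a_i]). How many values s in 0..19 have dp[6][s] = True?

14

i\s   0   1   2   3   4   5   6   7   8   9  10  11  12  13  14  15  16  17  18  19
  0   T   F   F   F   F   F   F   F   F   F   F   F   F   F   F   F   F   F   F   F
  1   T   F   F   F   F   F   F   F   T   F   F   F   F   F   F   F   F   F   F   F
  2   T   F   F   F   F   T   F   F   T   F   F   F   F   T   F   F   F   F   F   F
  3   T   F   F   F   F   T   F   F   T   F   T   F   F   T   F   F   F   F   T   F
  4   T   F   F   F   T   T   F   F   T   T   T   F   T   T   T   F   F   T   T   F
  5   T   F   F   F   T   T   F   F   T   T   T   F   T   T   T   F   T   T   T   F
  6   T   F   F   F   T   T   F   F   T   T   T   F   T   T   T   T   T   T   T   T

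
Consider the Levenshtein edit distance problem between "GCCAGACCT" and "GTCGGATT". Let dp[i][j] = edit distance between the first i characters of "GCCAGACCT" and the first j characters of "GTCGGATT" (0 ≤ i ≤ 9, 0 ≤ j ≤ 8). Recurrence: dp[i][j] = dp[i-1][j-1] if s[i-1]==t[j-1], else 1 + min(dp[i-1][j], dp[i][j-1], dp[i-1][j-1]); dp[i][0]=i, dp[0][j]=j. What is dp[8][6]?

   ''  G  T  C  G  G  A  T  T
''  0  1  2  3  4  5  6  7  8
 G  1  0  1  2  3  4  5  6  7
 C  2  1  1  1  2  3  4  5  6
 C  3  2  2  1  2  3  4  5  6
 A  4  3  3  2  2  3  3  4  5
 G  5  4  4  3  2  2  3  4  5
 A  6  5  5  4  3  3  2  3  4
 C  7  6  6  5  4  4  3  3  4
 C  8  7  7  6  5  5  4  4  4
 T  9  8  7  7  6  6  5  4  4

4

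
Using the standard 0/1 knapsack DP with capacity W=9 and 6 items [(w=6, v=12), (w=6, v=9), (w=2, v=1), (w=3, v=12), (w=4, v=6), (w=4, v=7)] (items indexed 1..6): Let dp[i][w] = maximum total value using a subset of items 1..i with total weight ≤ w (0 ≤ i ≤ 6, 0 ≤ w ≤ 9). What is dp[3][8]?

i\w   0   1   2   3   4   5   6   7   8   9
  0   0   0   0   0   0   0   0   0   0   0
  1   0   0   0   0   0   0  12  12  12  12
  2   0   0   0   0   0   0  12  12  12  12
  3   0   0   1   1   1   1  12  12  13  13
  4   0   0   1  12  12  13  13  13  13  24
  5   0   0   1  12  12  13  13  18  18  24
  6   0   0   1  12  12  13  13  19  19  24

13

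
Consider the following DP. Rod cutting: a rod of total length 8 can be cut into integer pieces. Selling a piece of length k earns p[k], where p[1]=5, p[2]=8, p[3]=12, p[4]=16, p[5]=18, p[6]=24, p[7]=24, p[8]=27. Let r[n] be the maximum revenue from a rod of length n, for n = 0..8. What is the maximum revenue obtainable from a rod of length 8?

40

   n    0    1    2    3    4    5    6    7    8
r[n]    0    5   10   15   20   25   30   35   40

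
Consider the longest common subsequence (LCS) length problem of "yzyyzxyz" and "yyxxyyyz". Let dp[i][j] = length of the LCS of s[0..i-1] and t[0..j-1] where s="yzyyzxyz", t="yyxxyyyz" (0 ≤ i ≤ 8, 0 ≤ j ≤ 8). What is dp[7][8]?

   ''  y  y  x  x  y  y  y  z
''  0  0  0  0  0  0  0  0  0
 y  0  1  1  1  1  1  1  1  1
 z  0  1  1  1  1  1  1  1  2
 y  0  1  2  2  2  2  2  2  2
 y  0  1  2  2  2  3  3  3  3
 z  0  1  2  2  2  3  3  3  4
 x  0  1  2  3  3  3  3  3  4
 y  0  1  2  3  3  4  4  4  4
 z  0  1  2  3  3  4  4  4  5

4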